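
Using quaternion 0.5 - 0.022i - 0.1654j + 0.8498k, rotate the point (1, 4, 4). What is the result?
(-4.68, -1.961, 2.693)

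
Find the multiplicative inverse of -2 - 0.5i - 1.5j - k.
-0.2667 + 0.0667i + 0.2j + 0.1333k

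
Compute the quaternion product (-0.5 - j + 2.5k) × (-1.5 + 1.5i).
0.75 - 0.75i + 5.25j - 2.25k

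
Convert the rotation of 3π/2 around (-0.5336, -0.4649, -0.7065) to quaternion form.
-0.7071 - 0.3773i - 0.3287j - 0.4996k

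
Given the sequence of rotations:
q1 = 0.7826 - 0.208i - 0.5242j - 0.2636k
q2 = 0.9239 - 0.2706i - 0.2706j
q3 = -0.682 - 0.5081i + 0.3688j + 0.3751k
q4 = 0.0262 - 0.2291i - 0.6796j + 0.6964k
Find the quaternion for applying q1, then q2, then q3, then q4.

q2 · q1 = 0.5249 - 0.3326i - 0.7674j - 0.158k
q3 · q2 · q1 = -0.1847 + 0.1897i + 0.5119j + 0.8172k
q4 · q3 · q2 · q1 = -0.1826 - 0.8646i + 0.4583j - 0.0956k
-0.1826 - 0.8646i + 0.4583j - 0.0956k


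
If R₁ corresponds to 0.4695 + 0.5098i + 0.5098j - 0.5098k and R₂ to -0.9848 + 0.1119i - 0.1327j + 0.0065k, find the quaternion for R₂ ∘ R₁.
-0.4484 - 0.3852i - 0.504j + 0.6298k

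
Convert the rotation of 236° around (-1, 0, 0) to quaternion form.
-0.4695 - 0.8829i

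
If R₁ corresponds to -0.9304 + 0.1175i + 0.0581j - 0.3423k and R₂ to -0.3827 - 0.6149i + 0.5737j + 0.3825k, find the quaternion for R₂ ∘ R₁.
0.5259 + 0.3085i - 0.7215j - 0.328k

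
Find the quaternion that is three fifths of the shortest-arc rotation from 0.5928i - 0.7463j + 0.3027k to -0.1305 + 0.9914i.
-0.0864 + 0.9264i - 0.3396j + 0.1377k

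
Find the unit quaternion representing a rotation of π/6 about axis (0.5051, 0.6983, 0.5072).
0.9659 + 0.1307i + 0.1807j + 0.1313k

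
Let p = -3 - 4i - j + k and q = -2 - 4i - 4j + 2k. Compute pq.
-16 + 22i + 18j + 4k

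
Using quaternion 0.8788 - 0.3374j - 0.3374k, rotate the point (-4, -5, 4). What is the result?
(-7.516, -0.579, -0.421)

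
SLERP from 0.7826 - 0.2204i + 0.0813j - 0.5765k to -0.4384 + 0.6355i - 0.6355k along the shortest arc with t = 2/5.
0.8459 - 0.5214i + 0.0627j - 0.093k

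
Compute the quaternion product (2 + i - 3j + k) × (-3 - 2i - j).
-7 - 6i + 5j - 10k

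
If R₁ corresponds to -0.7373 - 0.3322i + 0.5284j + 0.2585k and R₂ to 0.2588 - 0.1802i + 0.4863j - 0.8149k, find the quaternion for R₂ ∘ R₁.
-0.297 + 0.6032i + 0.0955j + 0.7341k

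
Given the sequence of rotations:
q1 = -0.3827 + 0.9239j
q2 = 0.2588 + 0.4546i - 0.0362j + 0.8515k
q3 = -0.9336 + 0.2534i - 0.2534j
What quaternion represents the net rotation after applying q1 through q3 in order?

q2 · q1 = -0.0656 - 0.9607i + 0.253j + 0.0941k
q3 · q2 · q1 = 0.3688 + 0.8564i - 0.2434j - 0.2672k
0.3688 + 0.8564i - 0.2434j - 0.2672k


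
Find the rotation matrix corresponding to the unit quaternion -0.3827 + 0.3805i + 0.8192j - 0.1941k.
[[-0.4175, 0.4748, -0.7747], [0.772, 0.6351, -0.0268], [0.4793, -0.6092, -0.6317]]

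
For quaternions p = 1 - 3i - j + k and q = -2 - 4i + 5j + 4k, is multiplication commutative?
No: pq = -13 - 7i + 15j - 17k ≠ -13 + 11i - j + 21k = qp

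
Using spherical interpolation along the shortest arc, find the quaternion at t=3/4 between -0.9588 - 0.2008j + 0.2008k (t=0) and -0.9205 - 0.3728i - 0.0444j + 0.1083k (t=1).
-0.9458 - 0.2832i - 0.0853j + 0.1339k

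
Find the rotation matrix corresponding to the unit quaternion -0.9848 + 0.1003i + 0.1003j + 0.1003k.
[[0.9598, 0.2177, -0.1774], [-0.1774, 0.9598, 0.2177], [0.2177, -0.1774, 0.9598]]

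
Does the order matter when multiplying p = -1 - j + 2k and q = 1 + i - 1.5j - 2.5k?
Yes: pq = 2.5 + 4.5i + 2.5j + 5.5k ≠ 2.5 - 6.5i - 1.5j + 3.5k = qp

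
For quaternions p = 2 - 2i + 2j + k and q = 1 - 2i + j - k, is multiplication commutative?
No: pq = -3 - 9i + k ≠ -3 - 3i + 8j - 3k = qp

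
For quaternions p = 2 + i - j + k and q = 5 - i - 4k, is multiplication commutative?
No: pq = 15 + 7i - 2j - 4k ≠ 15 - i - 8j - 2k = qp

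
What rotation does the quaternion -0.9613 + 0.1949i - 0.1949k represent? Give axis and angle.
axis = (√2/2, 0, -√2/2), θ = 328°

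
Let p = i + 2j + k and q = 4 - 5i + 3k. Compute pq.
2 + 10i + 14k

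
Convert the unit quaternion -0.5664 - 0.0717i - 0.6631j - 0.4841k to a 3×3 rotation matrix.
[[-0.3481, -0.4533, 0.8206], [0.6435, 0.521, 0.5608], [-0.6817, 0.7232, 0.1103]]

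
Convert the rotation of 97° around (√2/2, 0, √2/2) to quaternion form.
0.6626 + 0.5296i + 0.5296k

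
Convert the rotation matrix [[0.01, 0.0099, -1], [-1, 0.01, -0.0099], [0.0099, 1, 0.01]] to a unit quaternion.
0.5074 + 0.4975i - 0.4975j - 0.4975k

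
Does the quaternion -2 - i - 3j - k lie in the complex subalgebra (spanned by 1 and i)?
No. The quaternion -2 - i - 3j - k has j-coefficient y = -3 and k-coefficient z = -1, not both zero, so it does not lie in the complex subalgebra spanned by 1 and i.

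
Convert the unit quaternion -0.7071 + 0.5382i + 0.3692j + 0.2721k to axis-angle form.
axis = (0.7611, 0.5221, 0.3848), θ = 3π/2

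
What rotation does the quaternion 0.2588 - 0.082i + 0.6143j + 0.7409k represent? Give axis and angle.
axis = (-0.0849, 0.636, 0.767), θ = 5π/6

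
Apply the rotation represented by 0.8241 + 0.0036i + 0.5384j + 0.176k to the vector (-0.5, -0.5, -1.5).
(-1.369, -0.891, -0.285)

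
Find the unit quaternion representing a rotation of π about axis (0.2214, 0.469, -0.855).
0.2214i + 0.469j - 0.855k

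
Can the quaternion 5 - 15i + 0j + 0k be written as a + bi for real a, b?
Yes. The quaternion 5 - 15i has j- and k-coefficients y = z = 0, so it lies in the complex subalgebra spanned by 1 and i.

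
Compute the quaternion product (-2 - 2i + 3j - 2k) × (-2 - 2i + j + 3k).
3 + 19i + 2j + 2k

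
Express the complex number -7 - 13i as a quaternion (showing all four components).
-7 - 13i + 0j + 0k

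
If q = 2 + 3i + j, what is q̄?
2 - 3i - j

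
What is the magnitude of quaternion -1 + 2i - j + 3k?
√15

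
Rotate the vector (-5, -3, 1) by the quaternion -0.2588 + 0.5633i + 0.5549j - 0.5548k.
(-0.769, -4.135, 4.161)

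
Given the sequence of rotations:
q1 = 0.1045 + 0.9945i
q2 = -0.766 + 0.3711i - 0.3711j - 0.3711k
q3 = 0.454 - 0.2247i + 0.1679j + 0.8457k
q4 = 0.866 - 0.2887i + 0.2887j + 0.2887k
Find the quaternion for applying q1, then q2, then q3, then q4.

q2 · q1 = -0.4491 - 0.723i - 0.4078j + 0.3303k
q3 · q2 · q1 = -0.5772 + 0.173i - 0.7978j - 0.0168k
q4 · q3 · q2 · q1 = -0.2147 + 0.5419i - 0.8124j - 0.0008k
-0.2147 + 0.5419i - 0.8124j - 0.0008k


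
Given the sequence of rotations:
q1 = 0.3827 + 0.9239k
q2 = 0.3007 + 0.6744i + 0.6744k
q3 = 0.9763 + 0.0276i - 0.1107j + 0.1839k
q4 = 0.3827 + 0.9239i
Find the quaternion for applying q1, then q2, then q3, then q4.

q2 · q1 = -0.508 + 0.2581i - 0.6231j + 0.5359k
q3 · q2 · q1 = -0.6706 + 0.2932i - 0.5194j + 0.4412k
q4 · q3 · q2 · q1 = -0.5275 - 0.5074i - 0.6064j - 0.311k
-0.5275 - 0.5074i - 0.6064j - 0.311k


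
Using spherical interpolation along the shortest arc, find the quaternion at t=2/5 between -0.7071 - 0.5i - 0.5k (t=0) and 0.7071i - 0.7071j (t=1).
-0.5017 - 0.7063i + 0.3516j - 0.3547k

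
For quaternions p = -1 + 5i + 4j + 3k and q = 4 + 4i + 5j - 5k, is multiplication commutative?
No: pq = -29 - 19i + 48j + 26k ≠ -29 + 51i - 26j + 8k = qp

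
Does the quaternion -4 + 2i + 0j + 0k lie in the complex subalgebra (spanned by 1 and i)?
Yes. The quaternion -4 + 2i has j- and k-coefficients y = z = 0, so it lies in the complex subalgebra spanned by 1 and i.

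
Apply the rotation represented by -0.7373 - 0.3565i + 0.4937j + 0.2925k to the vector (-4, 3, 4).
(-4.874, 3.91, 1.399)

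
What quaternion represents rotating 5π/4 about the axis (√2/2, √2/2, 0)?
-0.3827 + 0.6533i + 0.6533j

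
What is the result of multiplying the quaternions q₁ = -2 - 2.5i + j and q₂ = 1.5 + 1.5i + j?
-0.25 - 6.75i - 0.5j - 4k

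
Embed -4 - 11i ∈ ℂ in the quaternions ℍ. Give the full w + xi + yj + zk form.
-4 - 11i + 0j + 0k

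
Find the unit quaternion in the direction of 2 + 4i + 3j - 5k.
0.2722 + 0.5443i + 0.4082j - 0.6804k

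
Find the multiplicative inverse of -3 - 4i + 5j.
-0.06 + 0.08i - 0.1j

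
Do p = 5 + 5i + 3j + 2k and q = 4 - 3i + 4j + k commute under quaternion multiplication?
No: pq = 21 + 21j + 42k ≠ 21 + 10i + 43j - 16k = qp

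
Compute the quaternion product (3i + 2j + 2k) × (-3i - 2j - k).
15 + 2i - 3j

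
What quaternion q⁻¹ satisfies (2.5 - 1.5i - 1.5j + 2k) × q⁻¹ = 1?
0.1695 + 0.1017i + 0.1017j - 0.1356k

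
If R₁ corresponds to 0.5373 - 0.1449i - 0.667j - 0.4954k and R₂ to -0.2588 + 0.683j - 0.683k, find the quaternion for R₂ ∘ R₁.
-0.0219 - 0.7564i + 0.6386j - 0.1398k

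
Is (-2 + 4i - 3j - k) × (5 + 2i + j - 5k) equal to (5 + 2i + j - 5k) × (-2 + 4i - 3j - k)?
No: pq = -20 + 32i + j + 15k ≠ -20 - 35j - 5k = qp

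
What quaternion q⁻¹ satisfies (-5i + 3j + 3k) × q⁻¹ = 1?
0.1163i - 0.0698j - 0.0698k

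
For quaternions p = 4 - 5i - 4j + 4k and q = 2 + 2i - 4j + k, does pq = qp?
No: pq = -2 + 10i - 11j + 40k ≠ -2 - 14i - 37j - 16k = qp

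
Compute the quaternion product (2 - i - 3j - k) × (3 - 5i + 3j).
10 - 10i + 2j - 21k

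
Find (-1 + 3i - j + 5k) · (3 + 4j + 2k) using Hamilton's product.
-9 - 13i - 13j + 25k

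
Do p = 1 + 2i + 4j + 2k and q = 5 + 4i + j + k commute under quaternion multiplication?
No: pq = -9 + 16i + 27j - 3k ≠ -9 + 12i + 15j + 25k = qp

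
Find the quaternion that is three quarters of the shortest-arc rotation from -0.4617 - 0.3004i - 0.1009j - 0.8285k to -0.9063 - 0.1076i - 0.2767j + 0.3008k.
-0.9416 - 0.1947i - 0.274j - 0.0189k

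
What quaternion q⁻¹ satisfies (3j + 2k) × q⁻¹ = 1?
-0.2308j - 0.1538k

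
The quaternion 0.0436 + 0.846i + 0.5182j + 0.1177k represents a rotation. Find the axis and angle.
axis = (0.8468, 0.5187, 0.1178), θ = 175°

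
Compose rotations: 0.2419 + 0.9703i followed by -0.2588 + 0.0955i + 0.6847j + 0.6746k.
-0.1553 - 0.228i + 0.8202j - 0.5012k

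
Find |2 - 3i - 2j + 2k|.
√21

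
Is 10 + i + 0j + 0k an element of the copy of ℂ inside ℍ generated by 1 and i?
Yes. The quaternion 10 + i has j- and k-coefficients y = z = 0, so it lies in the complex subalgebra spanned by 1 and i.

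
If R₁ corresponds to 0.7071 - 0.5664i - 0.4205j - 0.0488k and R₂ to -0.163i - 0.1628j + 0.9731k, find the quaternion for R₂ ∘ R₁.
-0.1133 + 0.3019i - 0.6742j + 0.6644k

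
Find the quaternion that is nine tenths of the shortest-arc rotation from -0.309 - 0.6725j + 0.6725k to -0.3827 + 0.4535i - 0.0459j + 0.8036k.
-0.3865 + 0.4171i - 0.1173j + 0.8142k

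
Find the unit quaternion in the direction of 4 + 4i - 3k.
0.6247 + 0.6247i - 0.4685k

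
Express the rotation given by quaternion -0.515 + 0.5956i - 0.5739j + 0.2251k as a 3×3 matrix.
[[0.2399, -0.4518, 0.8593], [-0.9155, 0.1892, 0.3551], [-0.323, -0.8718, -0.3682]]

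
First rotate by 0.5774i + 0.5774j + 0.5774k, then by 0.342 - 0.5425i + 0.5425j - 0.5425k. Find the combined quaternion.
0.3132 + 0.8239i + 0.1975j - 0.429k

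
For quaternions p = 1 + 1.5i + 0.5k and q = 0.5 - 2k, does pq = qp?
No: pq = 1.5 + 0.75i + 3j - 1.75k ≠ 1.5 + 0.75i - 3j - 1.75k = qp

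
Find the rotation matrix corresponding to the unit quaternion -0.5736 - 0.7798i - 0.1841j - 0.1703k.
[[0.8742, 0.0918, 0.4768], [0.4825, -0.2742, -0.8319], [0.0544, 0.9573, -0.284]]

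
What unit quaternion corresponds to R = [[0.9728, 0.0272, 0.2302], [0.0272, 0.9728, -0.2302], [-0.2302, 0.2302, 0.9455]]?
0.9863 + 0.1167i + 0.1167j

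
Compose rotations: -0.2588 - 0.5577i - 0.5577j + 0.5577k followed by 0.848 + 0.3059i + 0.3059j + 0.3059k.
-0.0489 - 0.2109i - 0.8933j + 0.3938k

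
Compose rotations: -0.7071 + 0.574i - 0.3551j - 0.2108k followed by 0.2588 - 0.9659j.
-0.526 + 0.3522i + 0.5911j + 0.4999k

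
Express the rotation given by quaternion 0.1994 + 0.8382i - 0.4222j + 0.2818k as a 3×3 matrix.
[[0.4847, -0.8202, 0.304], [-0.5954, -0.564, -0.5722], [0.6408, 0.0963, -0.7617]]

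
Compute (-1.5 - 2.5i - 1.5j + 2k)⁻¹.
-0.1017 + 0.1695i + 0.1017j - 0.1356k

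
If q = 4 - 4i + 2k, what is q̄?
4 + 4i - 2k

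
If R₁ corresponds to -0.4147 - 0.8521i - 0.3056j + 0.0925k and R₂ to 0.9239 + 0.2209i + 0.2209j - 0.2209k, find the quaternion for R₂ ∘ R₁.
-0.107 - 0.9259i - 0.2062j + 0.2978k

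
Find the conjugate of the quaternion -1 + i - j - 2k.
-1 - i + j + 2k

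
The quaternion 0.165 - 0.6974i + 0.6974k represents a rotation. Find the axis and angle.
axis = (-√2/2, 0, √2/2), θ = 161°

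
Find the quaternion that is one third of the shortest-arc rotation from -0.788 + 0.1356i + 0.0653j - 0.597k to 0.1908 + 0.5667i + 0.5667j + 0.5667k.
-0.6837 - 0.1315i - 0.1854j - 0.6934k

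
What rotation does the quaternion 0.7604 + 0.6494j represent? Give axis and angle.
axis = (0, 1, 0), θ = 81°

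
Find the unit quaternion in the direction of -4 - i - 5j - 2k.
-0.5898 - 0.1474i - 0.7372j - 0.2949k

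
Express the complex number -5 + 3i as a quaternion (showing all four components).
-5 + 3i + 0j + 0k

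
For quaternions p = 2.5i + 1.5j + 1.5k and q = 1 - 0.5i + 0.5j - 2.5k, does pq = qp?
No: pq = 4.25 - 2i + 7j + 3.5k ≠ 4.25 + 7i - 4j - 0.5k = qp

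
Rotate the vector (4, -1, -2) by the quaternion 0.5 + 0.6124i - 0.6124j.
(2.975, -2.025, 2.837)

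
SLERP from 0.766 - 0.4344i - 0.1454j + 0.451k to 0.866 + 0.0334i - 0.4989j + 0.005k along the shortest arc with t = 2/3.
0.8889 - 0.1346i - 0.4044j + 0.1677k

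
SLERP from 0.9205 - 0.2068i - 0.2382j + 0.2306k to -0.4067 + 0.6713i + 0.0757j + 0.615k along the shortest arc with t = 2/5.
0.845 - 0.4741i - 0.2042j - 0.1396k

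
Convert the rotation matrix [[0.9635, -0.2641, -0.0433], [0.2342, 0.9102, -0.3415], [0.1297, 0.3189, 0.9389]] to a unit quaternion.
0.9763 + 0.1691i - 0.0443j + 0.1276k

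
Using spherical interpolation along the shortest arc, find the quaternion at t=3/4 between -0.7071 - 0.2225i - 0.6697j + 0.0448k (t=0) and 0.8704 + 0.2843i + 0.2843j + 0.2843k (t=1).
-0.8524 - 0.2762i - 0.3933j - 0.2062k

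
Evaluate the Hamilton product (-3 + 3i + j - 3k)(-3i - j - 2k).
4 + 4i + 18j + 6k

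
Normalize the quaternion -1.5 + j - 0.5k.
-0.8018 + 0.5345j - 0.2673k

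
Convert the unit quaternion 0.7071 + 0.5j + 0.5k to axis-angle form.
axis = (0, √2/2, √2/2), θ = π/2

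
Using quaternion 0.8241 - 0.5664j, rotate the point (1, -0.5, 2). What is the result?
(-1.509, -0.5, 1.65)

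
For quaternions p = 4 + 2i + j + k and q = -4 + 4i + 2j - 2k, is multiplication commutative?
No: pq = -24 + 4i + 12j - 12k ≠ -24 + 12i - 4j - 12k = qp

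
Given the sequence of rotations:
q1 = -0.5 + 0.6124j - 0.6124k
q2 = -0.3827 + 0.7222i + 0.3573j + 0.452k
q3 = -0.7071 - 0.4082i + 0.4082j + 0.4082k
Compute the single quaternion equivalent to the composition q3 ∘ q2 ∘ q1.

q2 · q1 = 0.2493 - 0.8567i + 0.0293j + 0.4506k
q3 · q2 · q1 = -0.7219 + 0.676i - 0.0847j + 0.1209k
-0.7219 + 0.676i - 0.0847j + 0.1209k


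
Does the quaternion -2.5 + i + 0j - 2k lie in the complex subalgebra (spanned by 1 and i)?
No. The quaternion -2.5 + i - 2k has j-coefficient y = 0 and k-coefficient z = -2, not both zero, so it does not lie in the complex subalgebra spanned by 1 and i.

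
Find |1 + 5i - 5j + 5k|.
√76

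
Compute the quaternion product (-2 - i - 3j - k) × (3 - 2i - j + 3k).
-8 - 9i - 2j - 14k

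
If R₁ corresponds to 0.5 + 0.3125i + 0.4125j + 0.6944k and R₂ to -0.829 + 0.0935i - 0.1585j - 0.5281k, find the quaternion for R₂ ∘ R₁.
-0.0116 - 0.1045i - 0.6512j - 0.7516k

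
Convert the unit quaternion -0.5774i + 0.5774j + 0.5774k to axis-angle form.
axis = (-√3/3, √3/3, √3/3), θ = π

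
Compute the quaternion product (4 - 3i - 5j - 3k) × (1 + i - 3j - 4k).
-20 + 12i - 32j - 5k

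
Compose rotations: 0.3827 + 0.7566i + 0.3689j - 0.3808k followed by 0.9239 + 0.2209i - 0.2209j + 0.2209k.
0.3521 + 0.7862i + 0.5075j - 0.0187k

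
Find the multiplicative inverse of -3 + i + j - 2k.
-0.2 - 0.0667i - 0.0667j + 0.1333k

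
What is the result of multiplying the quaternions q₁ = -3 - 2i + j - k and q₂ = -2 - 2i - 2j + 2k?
6 + 10i + 10j + 2k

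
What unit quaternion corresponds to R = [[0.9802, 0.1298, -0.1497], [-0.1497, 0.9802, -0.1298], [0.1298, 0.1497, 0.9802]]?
0.9925 + 0.0704i - 0.0704j - 0.0704k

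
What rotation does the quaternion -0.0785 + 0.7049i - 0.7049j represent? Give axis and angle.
axis = (√2/2, -√2/2, 0), θ = 189°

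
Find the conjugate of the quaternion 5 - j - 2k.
5 + j + 2k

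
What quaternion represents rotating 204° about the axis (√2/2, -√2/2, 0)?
-0.2079 + 0.6917i - 0.6917j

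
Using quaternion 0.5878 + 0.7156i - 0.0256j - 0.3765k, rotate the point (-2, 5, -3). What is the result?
(2.306, 1.886, 5.397)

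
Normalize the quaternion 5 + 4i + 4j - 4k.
0.5852 + 0.4682i + 0.4682j - 0.4682k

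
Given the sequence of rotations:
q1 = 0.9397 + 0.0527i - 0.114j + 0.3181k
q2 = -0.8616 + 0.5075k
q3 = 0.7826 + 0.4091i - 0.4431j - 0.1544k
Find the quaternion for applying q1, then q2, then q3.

q2 · q1 = -0.9711 + 0.0124i + 0.125j + 0.2028k
q3 · q2 · q1 = -0.6784 - 0.4581i + 0.4432j + 0.3653k
-0.6784 - 0.4581i + 0.4432j + 0.3653k


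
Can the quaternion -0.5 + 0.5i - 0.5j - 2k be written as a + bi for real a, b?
No. The quaternion -0.5 + 0.5i - 0.5j - 2k has j-coefficient y = -0.5 and k-coefficient z = -2, not both zero, so it does not lie in the complex subalgebra spanned by 1 and i.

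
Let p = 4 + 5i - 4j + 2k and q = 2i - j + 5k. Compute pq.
-24 - 10i - 25j + 23k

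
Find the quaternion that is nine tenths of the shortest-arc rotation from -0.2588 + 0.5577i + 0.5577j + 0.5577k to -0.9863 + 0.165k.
-0.9682 + 0.0721i + 0.0721j + 0.2285k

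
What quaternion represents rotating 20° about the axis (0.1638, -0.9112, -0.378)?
0.9848 + 0.0284i - 0.1582j - 0.0656k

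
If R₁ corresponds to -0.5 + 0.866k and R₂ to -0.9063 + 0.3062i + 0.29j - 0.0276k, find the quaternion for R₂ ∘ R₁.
0.4771 + 0.098i - 0.4102j - 0.7711k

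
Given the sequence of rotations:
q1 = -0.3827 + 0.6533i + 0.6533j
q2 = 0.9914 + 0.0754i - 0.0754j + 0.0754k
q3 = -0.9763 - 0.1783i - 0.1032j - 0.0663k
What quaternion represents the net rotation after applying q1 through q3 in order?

q2 · q1 = -0.3794 + 0.5696i + 0.7258j + 0.0697k
q3 · q2 · q1 = 0.5515 - 0.4475i - 0.6948j - 0.1135k
0.5515 - 0.4475i - 0.6948j - 0.1135k


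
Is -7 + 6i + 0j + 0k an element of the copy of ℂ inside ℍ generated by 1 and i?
Yes. The quaternion -7 + 6i has j- and k-coefficients y = z = 0, so it lies in the complex subalgebra spanned by 1 and i.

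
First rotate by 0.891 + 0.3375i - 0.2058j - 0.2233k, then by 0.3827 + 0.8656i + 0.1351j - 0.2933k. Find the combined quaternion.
0.0112 + 0.8099i + 0.1359j - 0.5705k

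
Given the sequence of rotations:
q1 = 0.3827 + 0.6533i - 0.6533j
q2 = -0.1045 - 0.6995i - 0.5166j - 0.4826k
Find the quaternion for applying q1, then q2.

q2 · q1 = 0.0795 - 0.6513i - 0.4447j + 0.6098k
0.0795 - 0.6513i - 0.4447j + 0.6098k


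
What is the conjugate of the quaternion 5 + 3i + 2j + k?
5 - 3i - 2j - k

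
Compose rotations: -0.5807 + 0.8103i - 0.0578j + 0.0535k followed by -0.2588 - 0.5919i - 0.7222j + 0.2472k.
0.5749 + 0.1097i + 0.6663j + 0.462k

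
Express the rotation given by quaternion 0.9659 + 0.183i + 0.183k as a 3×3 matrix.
[[0.933, -0.3535, 0.067], [0.3535, 0.866, -0.3535], [0.067, 0.3535, 0.933]]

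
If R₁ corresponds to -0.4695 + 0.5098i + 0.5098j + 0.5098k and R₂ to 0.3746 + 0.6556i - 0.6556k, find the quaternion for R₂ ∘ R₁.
-0.1759 + 0.2174i - 0.4775j + 0.833k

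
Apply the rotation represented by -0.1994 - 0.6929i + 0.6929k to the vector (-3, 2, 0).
(0.433, -1.012, 3.433)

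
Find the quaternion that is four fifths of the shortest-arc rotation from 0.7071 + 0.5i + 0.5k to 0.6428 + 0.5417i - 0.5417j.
0.6883 + 0.559i - 0.4491j + 0.1099k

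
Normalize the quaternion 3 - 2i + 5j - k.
0.4804 - 0.3203i + 0.8006j - 0.1601k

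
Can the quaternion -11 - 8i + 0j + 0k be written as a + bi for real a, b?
Yes. The quaternion -11 - 8i has j- and k-coefficients y = z = 0, so it lies in the complex subalgebra spanned by 1 and i.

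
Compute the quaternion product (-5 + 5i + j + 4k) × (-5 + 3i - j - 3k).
23 - 39i + 27j - 13k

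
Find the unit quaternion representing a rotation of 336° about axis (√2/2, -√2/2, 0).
-0.9781 + 0.147i - 0.147j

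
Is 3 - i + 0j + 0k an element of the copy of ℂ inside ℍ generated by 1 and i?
Yes. The quaternion 3 - i has j- and k-coefficients y = z = 0, so it lies in the complex subalgebra spanned by 1 and i.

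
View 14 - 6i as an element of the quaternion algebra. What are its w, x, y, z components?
14 - 6i + 0j + 0k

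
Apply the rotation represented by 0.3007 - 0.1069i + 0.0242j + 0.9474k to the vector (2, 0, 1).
(-1.781, 1.239, 0.542)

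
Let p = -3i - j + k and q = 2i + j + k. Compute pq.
6 - 2i + 5j - k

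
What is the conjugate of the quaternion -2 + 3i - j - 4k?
-2 - 3i + j + 4k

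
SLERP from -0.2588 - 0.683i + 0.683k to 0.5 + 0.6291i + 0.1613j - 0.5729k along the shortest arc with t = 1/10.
-0.2845 - 0.6806i - 0.0164j + 0.6749k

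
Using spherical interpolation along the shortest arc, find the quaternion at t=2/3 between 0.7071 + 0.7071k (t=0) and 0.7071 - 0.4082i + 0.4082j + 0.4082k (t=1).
0.7432 - 0.2837i + 0.2837j + 0.5355k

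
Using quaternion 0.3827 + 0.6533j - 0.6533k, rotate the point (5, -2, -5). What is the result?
(-7.036, 1.475, -1.525)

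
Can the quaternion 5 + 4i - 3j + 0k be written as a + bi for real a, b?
No. The quaternion 5 + 4i - 3j has j-coefficient y = -3 and k-coefficient z = 0, not both zero, so it does not lie in the complex subalgebra spanned by 1 and i.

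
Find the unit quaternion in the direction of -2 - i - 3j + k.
-0.5164 - 0.2582i - 0.7746j + 0.2582k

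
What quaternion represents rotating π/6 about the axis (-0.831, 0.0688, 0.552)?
0.9659 - 0.2151i + 0.0178j + 0.1429k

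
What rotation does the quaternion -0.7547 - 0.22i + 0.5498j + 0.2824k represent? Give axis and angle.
axis = (-0.3353, 0.838, 0.4304), θ = 278°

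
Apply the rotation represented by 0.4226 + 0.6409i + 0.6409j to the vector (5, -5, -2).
(-4.298, 4.298, -4.131)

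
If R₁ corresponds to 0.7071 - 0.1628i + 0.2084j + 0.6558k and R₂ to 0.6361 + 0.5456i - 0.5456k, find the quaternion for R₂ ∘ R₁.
0.8964 + 0.3959i - 0.1364j + 0.1451k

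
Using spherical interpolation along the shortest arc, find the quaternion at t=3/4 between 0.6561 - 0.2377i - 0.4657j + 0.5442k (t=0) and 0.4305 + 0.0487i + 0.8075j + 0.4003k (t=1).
0.6202 - 0.0417i + 0.5548j + 0.5531k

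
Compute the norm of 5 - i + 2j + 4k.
√46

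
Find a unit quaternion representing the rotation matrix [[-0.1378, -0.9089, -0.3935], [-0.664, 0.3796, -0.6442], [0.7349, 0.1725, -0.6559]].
-0.3827 - 0.5335i + 0.7371j - 0.16k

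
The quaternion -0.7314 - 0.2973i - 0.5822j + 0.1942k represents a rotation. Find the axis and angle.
axis = (-0.436, -0.8537, 0.2848), θ = 274°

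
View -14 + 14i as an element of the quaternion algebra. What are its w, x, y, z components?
-14 + 14i + 0j + 0k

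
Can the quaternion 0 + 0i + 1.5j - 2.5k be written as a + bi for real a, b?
No. The quaternion 1.5j - 2.5k has j-coefficient y = 1.5 and k-coefficient z = -2.5, not both zero, so it does not lie in the complex subalgebra spanned by 1 and i.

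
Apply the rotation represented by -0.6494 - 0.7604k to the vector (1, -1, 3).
(0.831, 1.144, 3)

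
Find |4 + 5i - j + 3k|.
√51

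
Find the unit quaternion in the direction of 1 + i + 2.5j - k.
0.3288 + 0.3288i + 0.822j - 0.3288k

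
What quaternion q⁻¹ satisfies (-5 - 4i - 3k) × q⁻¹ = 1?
-0.1 + 0.08i + 0.06k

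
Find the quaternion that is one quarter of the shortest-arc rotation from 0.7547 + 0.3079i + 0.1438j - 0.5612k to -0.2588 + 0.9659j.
0.7813 + 0.2797i - 0.227j - 0.5097k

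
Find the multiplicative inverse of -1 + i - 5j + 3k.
-0.0278 - 0.0278i + 0.1389j - 0.0833k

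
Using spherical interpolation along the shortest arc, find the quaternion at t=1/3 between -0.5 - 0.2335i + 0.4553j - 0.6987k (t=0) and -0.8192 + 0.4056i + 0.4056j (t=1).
-0.6947 - 0.0131i + 0.4982j - 0.5187k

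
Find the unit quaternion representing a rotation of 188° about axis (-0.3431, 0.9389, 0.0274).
-0.0698 - 0.3423i + 0.9366j + 0.0273k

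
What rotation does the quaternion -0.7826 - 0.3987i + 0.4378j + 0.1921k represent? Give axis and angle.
axis = (-0.6405, 0.7033, 0.3086), θ = 283°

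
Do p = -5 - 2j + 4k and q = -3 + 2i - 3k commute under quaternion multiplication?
No: pq = 27 - 4i + 14j + 7k ≠ 27 - 16i - 2j - k = qp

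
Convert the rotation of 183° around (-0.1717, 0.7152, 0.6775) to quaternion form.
-0.0262 - 0.1716i + 0.715j + 0.6773k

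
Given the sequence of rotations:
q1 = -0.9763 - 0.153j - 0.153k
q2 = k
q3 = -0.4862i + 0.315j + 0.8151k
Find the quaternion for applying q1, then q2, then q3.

q2 · q1 = 0.153 + 0.153i - 0.9763k
q3 · q2 · q1 = 0.8702 - 0.3819i - 0.3018j + 0.0765k
0.8702 - 0.3819i - 0.3018j + 0.0765k


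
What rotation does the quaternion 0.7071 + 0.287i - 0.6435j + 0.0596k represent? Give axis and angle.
axis = (0.4059, -0.91, 0.0843), θ = π/2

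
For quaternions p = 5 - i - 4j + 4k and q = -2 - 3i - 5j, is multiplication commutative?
No: pq = -33 + 7i - 29j - 15k ≠ -33 - 33i - 5j - k = qp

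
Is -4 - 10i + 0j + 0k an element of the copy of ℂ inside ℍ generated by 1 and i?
Yes. The quaternion -4 - 10i has j- and k-coefficients y = z = 0, so it lies in the complex subalgebra spanned by 1 and i.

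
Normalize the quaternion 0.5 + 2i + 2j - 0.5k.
0.1715 + 0.686i + 0.686j - 0.1715k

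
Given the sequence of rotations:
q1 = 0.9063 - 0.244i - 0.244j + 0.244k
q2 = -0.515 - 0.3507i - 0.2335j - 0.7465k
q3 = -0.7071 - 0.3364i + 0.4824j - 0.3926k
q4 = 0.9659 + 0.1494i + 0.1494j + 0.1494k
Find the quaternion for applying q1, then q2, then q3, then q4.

q2 · q1 = -0.4271 - 0.4313i + 0.1818j - 0.7736k
q3 · q2 · q1 = -0.2345 + 0.1468i - 0.4255j + 0.8616k
q4 · q3 · q2 · q1 = -0.3136 + 0.2991i - 0.5528j + 0.7117k
-0.3136 + 0.2991i - 0.5528j + 0.7117k


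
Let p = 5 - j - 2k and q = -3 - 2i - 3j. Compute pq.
-18 - 16i - 8j + 4k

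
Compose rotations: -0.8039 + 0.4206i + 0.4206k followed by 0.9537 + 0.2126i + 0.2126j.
-0.8561 + 0.3196i - 0.2603j + 0.3117k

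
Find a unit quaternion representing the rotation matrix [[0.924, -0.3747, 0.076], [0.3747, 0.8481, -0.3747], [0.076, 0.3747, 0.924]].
0.9613 + 0.1949i + 0.1949k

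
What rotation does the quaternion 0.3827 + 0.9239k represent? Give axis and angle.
axis = (0, 0, 1), θ = 3π/4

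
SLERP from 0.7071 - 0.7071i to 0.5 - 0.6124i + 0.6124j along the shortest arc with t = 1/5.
0.6888 - 0.7129i + 0.1316j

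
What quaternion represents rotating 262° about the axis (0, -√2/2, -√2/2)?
-0.6561 - 0.5337j - 0.5337k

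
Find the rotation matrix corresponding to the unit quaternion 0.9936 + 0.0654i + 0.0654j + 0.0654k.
[[0.9829, -0.1214, 0.1385], [0.1385, 0.9829, -0.1214], [-0.1214, 0.1385, 0.9829]]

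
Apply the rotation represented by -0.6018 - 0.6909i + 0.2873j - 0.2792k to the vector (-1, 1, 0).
(-1.412, -0.05, -0.06)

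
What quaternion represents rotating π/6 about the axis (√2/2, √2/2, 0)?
0.9659 + 0.183i + 0.183j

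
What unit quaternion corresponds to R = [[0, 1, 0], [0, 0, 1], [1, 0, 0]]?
-0.5 + 0.5i + 0.5j + 0.5k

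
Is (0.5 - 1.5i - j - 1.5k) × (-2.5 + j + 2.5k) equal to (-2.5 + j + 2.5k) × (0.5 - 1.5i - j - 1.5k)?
No: pq = 3.5 + 2.75i + 6.75j + 3.5k ≠ 3.5 + 4.75i - 0.75j + 6.5k = qp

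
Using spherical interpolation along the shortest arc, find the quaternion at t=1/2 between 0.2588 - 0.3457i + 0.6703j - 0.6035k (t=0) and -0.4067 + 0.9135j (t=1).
-0.0852 - 0.1991i + 0.9123j - 0.3476k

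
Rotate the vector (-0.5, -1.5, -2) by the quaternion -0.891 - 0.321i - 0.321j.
(-1.85, -0.15, -1.748)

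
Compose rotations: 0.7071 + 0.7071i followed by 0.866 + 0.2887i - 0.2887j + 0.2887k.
0.4082 + 0.8165i + 0.4083k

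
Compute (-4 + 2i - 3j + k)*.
-4 - 2i + 3j - k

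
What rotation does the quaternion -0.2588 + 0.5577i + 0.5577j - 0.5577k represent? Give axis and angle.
axis = (√3/3, √3/3, -√3/3), θ = 7π/6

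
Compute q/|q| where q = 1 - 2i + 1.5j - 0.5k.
0.3651 - 0.7303i + 0.5477j - 0.1826k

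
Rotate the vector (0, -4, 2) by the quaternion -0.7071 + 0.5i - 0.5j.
(3.414, -0.586, 2.828)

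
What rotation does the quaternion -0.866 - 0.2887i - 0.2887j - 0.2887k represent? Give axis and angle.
axis = (-√3/3, -√3/3, -√3/3), θ = 5π/3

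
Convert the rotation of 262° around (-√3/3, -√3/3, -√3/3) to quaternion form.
-0.6561 - 0.4357i - 0.4357j - 0.4357k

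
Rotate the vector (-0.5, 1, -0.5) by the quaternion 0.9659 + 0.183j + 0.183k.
(-0.963, 0.723, -0.223)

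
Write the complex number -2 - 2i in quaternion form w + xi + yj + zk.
-2 - 2i + 0j + 0k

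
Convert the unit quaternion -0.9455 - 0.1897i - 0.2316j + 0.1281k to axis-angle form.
axis = (-0.5826, -0.7112, 0.3934), θ = 322°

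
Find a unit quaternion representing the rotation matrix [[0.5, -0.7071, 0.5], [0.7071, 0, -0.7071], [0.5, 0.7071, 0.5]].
0.7071 + 0.5i + 0.5k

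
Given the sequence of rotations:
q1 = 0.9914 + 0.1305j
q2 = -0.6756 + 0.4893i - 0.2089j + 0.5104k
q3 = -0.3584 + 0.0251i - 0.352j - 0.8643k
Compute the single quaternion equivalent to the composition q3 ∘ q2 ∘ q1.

q2 · q1 = -0.6425 + 0.4185i - 0.2953j + 0.5699k
q3 · q2 · q1 = 0.6084 - 0.6219i - 0.044j + 0.491k
0.6084 - 0.6219i - 0.044j + 0.491k


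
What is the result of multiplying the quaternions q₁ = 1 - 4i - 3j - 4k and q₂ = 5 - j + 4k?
18 - 36i - 12k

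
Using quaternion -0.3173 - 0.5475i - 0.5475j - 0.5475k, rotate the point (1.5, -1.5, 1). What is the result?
(0.27, 1.971, -1.241)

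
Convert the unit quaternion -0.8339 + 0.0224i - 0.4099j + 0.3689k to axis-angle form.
axis = (0.0406, -0.7427, 0.6684), θ = 293°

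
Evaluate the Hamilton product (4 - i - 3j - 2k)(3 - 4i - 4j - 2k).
-8 - 21i - 19j - 22k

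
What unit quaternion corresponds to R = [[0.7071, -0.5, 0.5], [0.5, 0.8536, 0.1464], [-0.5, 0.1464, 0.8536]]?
0.9239 + 0.2706j + 0.2706k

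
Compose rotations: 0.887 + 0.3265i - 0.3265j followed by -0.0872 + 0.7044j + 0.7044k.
0.1526 + 0.2015i + 0.8833j + 0.3948k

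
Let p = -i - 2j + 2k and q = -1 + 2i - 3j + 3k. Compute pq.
-10 + i + 9j + 5k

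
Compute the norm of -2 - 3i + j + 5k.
√39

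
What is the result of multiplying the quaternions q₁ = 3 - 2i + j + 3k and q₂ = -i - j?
-1 - 6j + 3k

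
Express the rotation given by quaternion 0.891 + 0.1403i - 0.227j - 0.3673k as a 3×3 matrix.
[[0.6271, 0.5908, -0.5076], [-0.7182, 0.6908, -0.0833], [0.3014, 0.4168, 0.8576]]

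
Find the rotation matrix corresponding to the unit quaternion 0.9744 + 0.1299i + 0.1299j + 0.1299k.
[[0.9325, -0.2194, 0.2869], [0.2869, 0.9325, -0.2194], [-0.2194, 0.2869, 0.9325]]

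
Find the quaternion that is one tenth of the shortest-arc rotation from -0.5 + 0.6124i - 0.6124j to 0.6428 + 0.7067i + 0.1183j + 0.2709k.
-0.393 + 0.7095i - 0.5835j + 0.0414k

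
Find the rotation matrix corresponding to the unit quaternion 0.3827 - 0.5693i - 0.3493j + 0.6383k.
[[-0.0589, -0.0908, -0.9941], [0.8863, -0.4631, -0.0102], [-0.4594, -0.8817, 0.1078]]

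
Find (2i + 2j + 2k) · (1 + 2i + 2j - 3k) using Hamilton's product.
-2 - 8i + 12j + 2k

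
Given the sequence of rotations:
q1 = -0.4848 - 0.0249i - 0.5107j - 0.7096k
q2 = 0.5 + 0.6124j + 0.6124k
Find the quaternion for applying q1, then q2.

q2 · q1 = 0.5049 - 0.1343i - 0.5675j - 0.6364k
0.5049 - 0.1343i - 0.5675j - 0.6364k


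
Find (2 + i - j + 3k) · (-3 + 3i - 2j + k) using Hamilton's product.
-14 + 8i + 7j - 6k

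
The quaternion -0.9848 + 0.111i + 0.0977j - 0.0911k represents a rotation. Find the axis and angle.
axis = (0.6391, 0.5625, -0.5245), θ = 340°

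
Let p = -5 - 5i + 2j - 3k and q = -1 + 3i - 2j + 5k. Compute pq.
39 - 6i + 24j - 18k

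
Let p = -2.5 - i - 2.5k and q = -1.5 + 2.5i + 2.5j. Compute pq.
6.25 + 1.5i - 12.5j + 1.25k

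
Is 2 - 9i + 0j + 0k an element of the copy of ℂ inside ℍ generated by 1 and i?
Yes. The quaternion 2 - 9i has j- and k-coefficients y = z = 0, so it lies in the complex subalgebra spanned by 1 and i.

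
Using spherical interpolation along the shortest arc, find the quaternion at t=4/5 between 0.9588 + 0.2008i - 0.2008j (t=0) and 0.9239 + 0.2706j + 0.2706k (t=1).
0.9578 + 0.0425i + 0.1786j + 0.2211k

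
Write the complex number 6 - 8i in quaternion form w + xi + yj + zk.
6 - 8i + 0j + 0k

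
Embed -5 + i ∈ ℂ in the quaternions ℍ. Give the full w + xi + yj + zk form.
-5 + i + 0j + 0k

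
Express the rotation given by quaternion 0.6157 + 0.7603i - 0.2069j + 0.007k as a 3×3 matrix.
[[0.9143, -0.3232, -0.2441], [-0.306, -0.1562, -0.9391], [0.2654, 0.9333, -0.2417]]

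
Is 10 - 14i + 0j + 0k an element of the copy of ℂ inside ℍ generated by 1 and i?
Yes. The quaternion 10 - 14i has j- and k-coefficients y = z = 0, so it lies in the complex subalgebra spanned by 1 and i.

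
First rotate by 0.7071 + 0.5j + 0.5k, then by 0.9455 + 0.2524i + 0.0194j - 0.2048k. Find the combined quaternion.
0.7613 + 0.2906i + 0.3603j + 0.4541k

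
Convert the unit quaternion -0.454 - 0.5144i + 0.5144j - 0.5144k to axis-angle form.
axis = (-√3/3, √3/3, -√3/3), θ = 234°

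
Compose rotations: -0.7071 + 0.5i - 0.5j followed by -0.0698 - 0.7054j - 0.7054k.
-0.3033 - 0.3876i + 0.181j + 0.8515k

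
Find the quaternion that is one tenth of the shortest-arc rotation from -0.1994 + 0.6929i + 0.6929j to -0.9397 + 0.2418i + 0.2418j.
-0.2982 + 0.6749i + 0.6749j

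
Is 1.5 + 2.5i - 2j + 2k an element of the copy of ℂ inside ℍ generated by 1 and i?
No. The quaternion 1.5 + 2.5i - 2j + 2k has j-coefficient y = -2 and k-coefficient z = 2, not both zero, so it does not lie in the complex subalgebra spanned by 1 and i.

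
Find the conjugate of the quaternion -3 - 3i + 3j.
-3 + 3i - 3j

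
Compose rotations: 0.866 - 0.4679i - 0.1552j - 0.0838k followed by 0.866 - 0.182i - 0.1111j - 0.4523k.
0.6097 - 0.6237i - 0.0342j - 0.488k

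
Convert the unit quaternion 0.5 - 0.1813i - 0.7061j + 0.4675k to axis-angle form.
axis = (-0.2093, -0.8153, 0.5398), θ = 2π/3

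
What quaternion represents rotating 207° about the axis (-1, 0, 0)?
-0.2334 - 0.9724i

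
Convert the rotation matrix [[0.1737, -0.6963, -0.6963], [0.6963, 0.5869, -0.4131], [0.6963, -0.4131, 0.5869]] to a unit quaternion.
0.7661 - 0.4545j + 0.4545k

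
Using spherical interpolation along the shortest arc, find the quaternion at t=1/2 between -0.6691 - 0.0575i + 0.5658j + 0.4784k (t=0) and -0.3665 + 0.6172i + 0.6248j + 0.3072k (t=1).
-0.56 + 0.3026i + 0.6438j + 0.4248k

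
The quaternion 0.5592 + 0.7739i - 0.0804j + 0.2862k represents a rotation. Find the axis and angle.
axis = (0.9335, -0.097, 0.3452), θ = 112°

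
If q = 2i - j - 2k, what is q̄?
-2i + j + 2k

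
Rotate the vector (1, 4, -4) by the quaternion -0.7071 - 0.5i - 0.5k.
(-4.328, 3.535, 1.328)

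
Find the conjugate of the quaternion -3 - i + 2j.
-3 + i - 2j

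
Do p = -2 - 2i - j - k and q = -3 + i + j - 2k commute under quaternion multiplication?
No: pq = 7 + 7i - 4j + 6k ≠ 7 + i + 6j + 8k = qp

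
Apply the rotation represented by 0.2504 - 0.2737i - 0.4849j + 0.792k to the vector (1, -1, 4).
(-3.299, -1.458, 2.234)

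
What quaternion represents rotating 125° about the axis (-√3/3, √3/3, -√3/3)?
0.4617 - 0.5121i + 0.5121j - 0.5121k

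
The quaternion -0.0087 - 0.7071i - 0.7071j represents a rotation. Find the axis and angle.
axis = (-√2/2, -√2/2, 0), θ = 181°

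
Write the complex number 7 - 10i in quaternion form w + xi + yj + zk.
7 - 10i + 0j + 0k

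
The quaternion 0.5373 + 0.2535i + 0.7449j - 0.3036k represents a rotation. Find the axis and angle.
axis = (0.3006, 0.8832, -0.36), θ = 115°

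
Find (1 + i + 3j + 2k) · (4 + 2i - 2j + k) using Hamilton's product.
6 + 13i + 13j + k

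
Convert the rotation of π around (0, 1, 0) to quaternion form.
j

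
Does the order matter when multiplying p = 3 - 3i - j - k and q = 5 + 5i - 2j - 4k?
Yes: pq = 24 + 2i - 28j - 6k ≠ 24 - 2i + 6j - 28k = qp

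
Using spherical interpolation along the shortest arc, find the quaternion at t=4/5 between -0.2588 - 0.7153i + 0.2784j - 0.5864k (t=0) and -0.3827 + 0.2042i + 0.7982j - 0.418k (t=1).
-0.3972 - 0.0001i + 0.7635j - 0.5093k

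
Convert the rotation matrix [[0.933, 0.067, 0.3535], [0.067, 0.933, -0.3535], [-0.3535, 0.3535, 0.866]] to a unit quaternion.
0.9659 + 0.183i + 0.183j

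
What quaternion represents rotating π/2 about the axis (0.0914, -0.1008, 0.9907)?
0.7071 + 0.0646i - 0.0713j + 0.7005k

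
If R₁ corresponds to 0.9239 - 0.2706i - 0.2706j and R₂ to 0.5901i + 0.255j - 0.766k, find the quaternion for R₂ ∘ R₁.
0.2287 + 0.3379i + 0.4429j - 0.7984k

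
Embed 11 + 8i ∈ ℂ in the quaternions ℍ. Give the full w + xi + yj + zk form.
11 + 8i + 0j + 0k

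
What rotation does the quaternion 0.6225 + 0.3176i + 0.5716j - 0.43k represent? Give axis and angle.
axis = (0.4058, 0.7304, -0.5494), θ = 103°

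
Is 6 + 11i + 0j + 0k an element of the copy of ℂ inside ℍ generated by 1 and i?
Yes. The quaternion 6 + 11i has j- and k-coefficients y = z = 0, so it lies in the complex subalgebra spanned by 1 and i.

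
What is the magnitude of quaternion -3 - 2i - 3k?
√22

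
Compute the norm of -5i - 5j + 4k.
√66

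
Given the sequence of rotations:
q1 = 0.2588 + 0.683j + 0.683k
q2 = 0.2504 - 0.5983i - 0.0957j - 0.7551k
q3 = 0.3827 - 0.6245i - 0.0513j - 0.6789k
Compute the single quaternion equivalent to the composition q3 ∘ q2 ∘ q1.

q2 · q1 = 0.6459 + 0.2955i + 0.5549j - 0.433k
q3 · q2 · q1 = 0.1662 + 0.1087i - 0.2918j - 0.9356k
0.1662 + 0.1087i - 0.2918j - 0.9356k


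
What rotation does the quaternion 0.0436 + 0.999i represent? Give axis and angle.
axis = (1, 0, 0), θ = 175°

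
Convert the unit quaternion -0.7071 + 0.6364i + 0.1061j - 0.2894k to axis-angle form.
axis = (0.9, 0.15, -0.4093), θ = 3π/2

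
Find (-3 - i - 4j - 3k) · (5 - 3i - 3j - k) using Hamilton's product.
-33 - i - 3j - 21k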